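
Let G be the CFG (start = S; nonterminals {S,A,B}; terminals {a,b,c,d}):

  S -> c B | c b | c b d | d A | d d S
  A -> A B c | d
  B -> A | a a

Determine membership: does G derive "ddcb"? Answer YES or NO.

Convert to CNF:
  S -> T0 B | T0 T2 | T0 X6 | T3 A | T3 X7
  A -> A X4 | d
  B -> A X5 | T1 T1 | d
  T0 -> c
  T1 -> a
  T2 -> b
  T3 -> d
  X4 -> B T0
  X5 -> B T0
  X6 -> T2 T3
  X7 -> T3 S

CYK fill:
  T[0,0] 'd' = {A,B,T3}  orig:{A,B}
  T[1,1] 'd' = {A,B,T3}  orig:{A,B}
  T[2,2] 'c' = {T0}  orig:{}
  T[3,3] 'b' = {T2}  orig:{}
  T[0,1] 'dd' = {S}
  T[1,2] 'dc' = {X4,X5}  orig:{}
  T[2,3] 'cb' = {S}
  T[0,2] 'ddc' = {A,B}
  T[1,3] 'dcb' = {X7}  orig:{}
  T[0,3] 'ddcb' = {S}

S ∈ T[0,3] ⇒ YES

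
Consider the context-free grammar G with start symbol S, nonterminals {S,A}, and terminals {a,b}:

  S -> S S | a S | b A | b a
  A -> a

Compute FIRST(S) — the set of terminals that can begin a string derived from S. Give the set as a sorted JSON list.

Compute FIRST by fixpoint:
[1]
  A via A→a: +{a}
  S via S→a S: +{a}
  S via S→b A: +{b}
  FIRST[S]={a,b}  FIRST[A]={a}
[2] (no change)
  FIRST[S]={a,b}  FIRST[A]={a}

FIRST(S) = ["a", "b"]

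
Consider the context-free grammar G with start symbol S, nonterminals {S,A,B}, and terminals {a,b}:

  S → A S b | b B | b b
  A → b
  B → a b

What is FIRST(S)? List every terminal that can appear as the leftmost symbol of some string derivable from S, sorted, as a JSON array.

FIRST iteration:
pass 1:
  A via A→b: +{b}
  B via B→a b: +{a}
  S via S→A S b: +{b}
  FIRST[S]={b}  FIRST[A]={b}  FIRST[B]={a}
pass 2: (stable)
  FIRST[S]={b}  FIRST[A]={b}  FIRST[B]={a}

FIRST(S) = ["b"]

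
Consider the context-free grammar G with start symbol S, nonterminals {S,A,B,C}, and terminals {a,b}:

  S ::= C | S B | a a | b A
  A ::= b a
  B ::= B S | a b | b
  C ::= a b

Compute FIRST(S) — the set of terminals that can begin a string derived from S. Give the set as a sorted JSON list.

FIRST sets, iterate to fixpoint:
[1]
  A via A→b a: +{b}
  B via B→a b: +{a}
  B via B→b: +{b}
  C via C→a b: +{a}
  S via S→C: +{a}
  S via S→b A: +{b}
  S: {a,b}  A: {b}  B: {a,b}  C: {a}
[2] done
  S: {a,b}  A: {b}  B: {a,b}  C: {a}

FIRST(S) = ["a", "b"]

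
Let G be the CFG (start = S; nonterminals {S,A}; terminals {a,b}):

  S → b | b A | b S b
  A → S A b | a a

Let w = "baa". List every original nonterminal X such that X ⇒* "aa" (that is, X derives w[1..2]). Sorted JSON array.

Convert to CNF:
  S -> T0 A | T0 X3 | b
  A -> S X2 | T1 T1
  T0 -> b
  T1 -> a
  X2 -> A T0
  X3 -> S T0

Fill CYK table bottom-up, restricted to cells inside w[1..2]:
  [1..1]={T1}  "a"  orig:{}
  [2..2]={T1}  "a"  orig:{}
  [1..2]={A}  "aa"

Original NTs in T[1,2] deriving "aa": ["A"]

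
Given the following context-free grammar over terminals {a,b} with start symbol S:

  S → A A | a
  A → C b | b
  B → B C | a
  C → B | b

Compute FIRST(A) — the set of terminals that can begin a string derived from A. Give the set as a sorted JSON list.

Compute FIRST by fixpoint:
round 1:
  A via A→b: +{b}
  B via B→a: +{a}
  C via C→B: +{a}
  C via C→b: +{b}
  S via S→A A: +{b}
  S via S→a: +{a}
  FIRST(S)={a,b}  FIRST(A)={b}  FIRST(B)={a}  FIRST(C)={a,b}
round 2:
  A via A→C b: +{a}
  FIRST(S)={a,b}  FIRST(A)={a,b}  FIRST(B)={a}  FIRST(C)={a,b}
round 3: — fixpoint
  FIRST(S)={a,b}  FIRST(A)={a,b}  FIRST(B)={a}  FIRST(C)={a,b}

FIRST(A) = ["a", "b"]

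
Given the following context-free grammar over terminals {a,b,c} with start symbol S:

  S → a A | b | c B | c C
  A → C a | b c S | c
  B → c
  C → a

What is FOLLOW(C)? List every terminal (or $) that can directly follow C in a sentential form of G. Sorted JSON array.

Compute FIRST by fixpoint:
iter 1:
  A via A→b c S: +{b}
  A via A→c: +{c}
  B via B→c: +{c}
  C via C→a: +{a}
  S via S→a A: +{a}
  S via S→b: +{b}
  S via S→c B: +{c}
  S: {a,b,c}  A: {b,c}  B: {c}  C: {a}
iter 2:
  A via A→C a: +{a}
  S: {a,b,c}  A: {a,b,c}  B: {c}  C: {a}
iter 3: done
  S: {a,b,c}  A: {a,b,c}  B: {c}  C: {a}

FOLLOW sets:
FOLLOW(S) := {$}
round 1:
  A→C a: FOLLOW(C) ⊇ FIRST(a) = {a}; new: +{a}
  S→a A: FOLLOW(A) ⊇ FOLLOW(S) ⊇ {$}; new: +{$}
  S→c B: FOLLOW(B) ⊇ FOLLOW(S) ⊇ {$}; new: +{$}
  S→c C: FOLLOW(C) ⊇ FOLLOW(S) ⊇ {$}; new: +{$}
  FOLLOW[S]={$}  FOLLOW[A]={$}  FOLLOW[B]={$}  FOLLOW[C]={$,a}
round 2: (stable)
  FOLLOW[S]={$}  FOLLOW[A]={$}  FOLLOW[B]={$}  FOLLOW[C]={$,a}

FOLLOW(C) = ["$", "a"]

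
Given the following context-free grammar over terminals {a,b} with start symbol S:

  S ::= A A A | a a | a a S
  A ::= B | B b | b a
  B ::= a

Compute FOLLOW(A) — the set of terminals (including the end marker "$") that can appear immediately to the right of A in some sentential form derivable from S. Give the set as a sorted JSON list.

FIRST iteration:
round 1:
  A via A→b a: +{b}
  B via B→a: +{a}
  S via S→A A A: +{b}
  S via S→a a: +{a}
  FIRST[S]={a,b}  FIRST[A]={b}  FIRST[B]={a}
round 2:
  A via A→B: +{a}
  FIRST[S]={a,b}  FIRST[A]={a,b}  FIRST[B]={a}
round 3: — fixpoint
  FIRST[S]={a,b}  FIRST[A]={a,b}  FIRST[B]={a}

FOLLOW sets:
initialize: $ ∈ FOLLOW(S)
iter 1:
  A→B b: FOLLOW(B) ⊇ FIRST(b) = {b}; new: +{b}
  S→A A A: FOLLOW(A) ⊇ FIRST(A) = {a,b}; new: +{a,b}
  S→A A A: FOLLOW(A) ⊇ FOLLOW(S) ⊇ {$}; new: +{$}
  S: {$}  A: {$,a,b}  B: {b}
iter 2:
  A→B: FOLLOW(B) ⊇ FOLLOW(A) ⊇ {$,a,b}; new: +{$,a}
  S: {$}  A: {$,a,b}  B: {$,a,b}
iter 3: (no change)
  S: {$}  A: {$,a,b}  B: {$,a,b}

FOLLOW(A) = ["$", "a", "b"]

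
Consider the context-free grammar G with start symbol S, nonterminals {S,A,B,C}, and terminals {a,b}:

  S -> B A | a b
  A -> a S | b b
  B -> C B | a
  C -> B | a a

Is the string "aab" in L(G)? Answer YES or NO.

CNF form of G:
  S -> B A | T0 T1
  A -> T0 S | T1 T1
  B -> C B | a
  C -> C B | T0 T0 | a
  T0 -> a
  T1 -> b

CYK fill:
  cell(0,0) a: {B,C,T0}  orig:{B,C}
  cell(1,1) a: {B,C,T0}  orig:{B,C}
  cell(2,2) b: {T1}  orig:{}
  cell(0,1) aa: {B,C}
  cell(1,2) ab: {S}
  cell(0,2) aab: {A}

S ∉ T[0,2] ⇒ NO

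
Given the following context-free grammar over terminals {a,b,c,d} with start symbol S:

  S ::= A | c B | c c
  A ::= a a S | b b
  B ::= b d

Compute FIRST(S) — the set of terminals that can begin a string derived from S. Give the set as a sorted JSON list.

FIRST iteration:
pass 1:
  A via A→a a S: +{a}
  A via A→b b: +{b}
  B via B→b d: +{b}
  S via S→A: +{a,b}
  S via S→c B: +{c}
  S: {a,b,c}  A: {a,b}  B: {b}
pass 2: — fixpoint
  S: {a,b,c}  A: {a,b}  B: {b}

FIRST(S) = ["a", "b", "c"]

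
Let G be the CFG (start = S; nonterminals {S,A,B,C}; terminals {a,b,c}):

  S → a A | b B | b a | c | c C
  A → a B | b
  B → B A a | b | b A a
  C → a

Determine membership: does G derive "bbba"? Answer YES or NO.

CNF form of G:
  S -> T0 A | T1 B | T1 T0 | T2 C | c
  A -> T0 B | b
  B -> B X3 | T1 X4 | b
  C -> a
  T0 -> a
  T1 -> b
  T2 -> c
  X3 -> A T0
  X4 -> A T0

Fill CYK table bottom-up:
  T[0,0] 'b' = {A,B,T1}  orig:{A,B}
  T[1,1] 'b' = {A,B,T1}  orig:{A,B}
  T[2,2] 'b' = {A,B,T1}  orig:{A,B}
  T[3,3] 'a' = {C,T0}  orig:{C}
  T[0,1] 'bb' = {S}
  T[1,2] 'bb' = {S}
  T[2,3] 'ba' = {S,X3,X4}  orig:{S}
  T[0,2] 'bbb' = ∅
  T[1,3] 'bba' = {B}
  T[0,3] 'bbba' = {S}

S ∈ T[0,3] ⇒ YES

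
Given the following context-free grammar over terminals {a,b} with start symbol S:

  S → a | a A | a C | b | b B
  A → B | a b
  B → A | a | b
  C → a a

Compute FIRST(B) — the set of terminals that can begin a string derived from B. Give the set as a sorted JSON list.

Compute FIRST by fixpoint:
round 1:
  A via A→a b: +{a}
  B via B→A: +{a}
  B via B→b: +{b}
  C via C→a a: +{a}
  S via S→a: +{a}
  S via S→b: +{b}
  S: {a,b}  A: {a}  B: {a,b}  C: {a}
round 2:
  A via A→B: +{b}
  S: {a,b}  A: {a,b}  B: {a,b}  C: {a}
round 3: done
  S: {a,b}  A: {a,b}  B: {a,b}  C: {a}

FIRST(B) = ["a", "b"]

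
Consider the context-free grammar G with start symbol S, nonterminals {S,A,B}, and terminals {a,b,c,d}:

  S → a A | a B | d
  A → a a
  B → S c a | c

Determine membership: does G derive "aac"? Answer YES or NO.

CNF form of G:
  S -> T0 A | T0 B | d
  A -> T0 T0
  B -> S X2 | c
  T0 -> a
  T1 -> c
  X2 -> T1 T0

CYK table (by increasing span):
  T[0,0] 'a' = {T0}  orig:{}
  T[1,1] 'a' = {T0}  orig:{}
  T[2,2] 'c' = {B,T1}  orig:{B}
  T[0,1] 'aa' = {A}
  T[1,2] 'ac' = {S}
  T[0,2] 'aac' = ∅

S ∉ T[0,2] ⇒ NO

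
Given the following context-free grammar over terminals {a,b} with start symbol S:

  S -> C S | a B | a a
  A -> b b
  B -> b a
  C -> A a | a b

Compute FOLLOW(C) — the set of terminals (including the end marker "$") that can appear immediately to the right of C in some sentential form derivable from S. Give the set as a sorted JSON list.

FIRST iteration:
[1]
  A via A→b b: +{b}
  B via B→b a: +{b}
  C via C→A a: +{b}
  C via C→a b: +{a}
  S via S→C S: +{a,b}
  FIRST(S)={a,b}  FIRST(A)={b}  FIRST(B)={b}  FIRST(C)={a,b}
[2] (no change)
  FIRST(S)={a,b}  FIRST(A)={b}  FIRST(B)={b}  FIRST(C)={a,b}

Compute FOLLOW by fixpoint:
FOLLOW(S) := {$}
round 1:
  C→A a: FOLLOW(A) ⊇ FIRST(a) = {a}; new: +{a}
  S→C S: FOLLOW(C) ⊇ FIRST(S) = {a,b}; new: +{a,b}
  S→a B: FOLLOW(B) ⊇ FOLLOW(S) ⊇ {$}; new: +{$}
  FOLLOW[S]={$}  FOLLOW[A]={a}  FOLLOW[B]={$}  FOLLOW[C]={a,b}
round 2: (stable)
  FOLLOW[S]={$}  FOLLOW[A]={a}  FOLLOW[B]={$}  FOLLOW[C]={a,b}

FOLLOW(C) = ["a", "b"]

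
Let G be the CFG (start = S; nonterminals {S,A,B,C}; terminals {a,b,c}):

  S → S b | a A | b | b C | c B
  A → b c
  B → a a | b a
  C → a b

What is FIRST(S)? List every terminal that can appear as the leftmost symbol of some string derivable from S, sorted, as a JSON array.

FIRST sets, iterate to fixpoint:
round 1:
  A via A→b c: +{b}
  B via B→a a: +{a}
  B via B→b a: +{b}
  C via C→a b: +{a}
  S via S→a A: +{a}
  S via S→b: +{b}
  S via S→c B: +{c}
  FIRST(S)={a,b,c}  FIRST(A)={b}  FIRST(B)={a,b}  FIRST(C)={a}
round 2: (stable)
  FIRST(S)={a,b,c}  FIRST(A)={b}  FIRST(B)={a,b}  FIRST(C)={a}

FIRST(S) = ["a", "b", "c"]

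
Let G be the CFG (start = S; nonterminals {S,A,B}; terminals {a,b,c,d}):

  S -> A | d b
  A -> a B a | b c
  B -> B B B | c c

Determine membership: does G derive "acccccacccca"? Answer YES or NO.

Convert to CNF:
  S -> T0 X6 | T1 T2 | T3 T1
  A -> T0 X4 | T1 T2
  B -> B X5 | T2 T2
  T0 -> a
  T1 -> b
  T2 -> c
  T3 -> d
  X4 -> B T0
  X5 -> B B
  X6 -> B T0

CYK fill:
  T[0,0] 'a' = {T0}  orig:{}
  T[1,1] 'c' = {T2}  orig:{}
  T[2,2] 'c' = {T2}  orig:{}
  T[3,3] 'c' = {T2}  orig:{}
  T[4,4] 'c' = {T2}  orig:{}
  T[5,5] 'c' = {T2}  orig:{}
  T[6,6] 'a' = {T0}  orig:{}
  T[7,7] 'c' = {T2}  orig:{}
  T[8,8] 'c' = {T2}  orig:{}
  T[9,9] 'c' = {T2}  orig:{}
  T[10,10] 'c' = {T2}  orig:{}
  T[11,11] 'a' = {T0}  orig:{}
  T[0,1] 'ac' = ∅
  T[1,2] 'cc' = {B}
  T[2,3] 'cc' = {B}
  T[3,4] 'cc' = {B}
  T[4,5] 'cc' = {B}
  T[5,6] 'ca' = ∅
  T[6,7] 'ac' = ∅
  T[7,8] 'cc' = {B}
  T[8,9] 'cc' = {B}
  T[9,10] 'cc' = {B}
  T[10,11] 'ca' = ∅
  T[0,2] 'acc' = ∅
  T[1,3] 'ccc' = ∅
  T[2,4] 'ccc' = ∅
  T[3,5] 'ccc' = ∅
  T[4,6] 'cca' = {X4,X6}  orig:{}
  T[5,7] 'cac' = ∅
  T[6,8] 'acc' = ∅
  T[7,9] 'ccc' = ∅
  T[8,10] 'ccc' = ∅
  T[9,11] 'cca' = {X4,X6}  orig:{}
  T[0,3] 'accc' = ∅
  T[1,4] 'cccc' = {X5}  orig:{}
  T[2,5] 'cccc' = {X5}  orig:{}
  T[3,6] 'ccca' = ∅
  T[4,7] 'ccac' = ∅
  T[5,8] 'cacc' = ∅
  T[6,9] 'accc' = ∅
  T[7,10] 'cccc' = {X5}  orig:{}
  T[8,11] 'ccca' = ∅
  T[0,4] 'acccc' = ∅
  T[1,5] 'ccccc' = ∅
  T[2,6] 'cccca' = ∅
  T[3,7] 'cccac' = ∅
  T[4,8] 'ccacc' = ∅
  T[5,9] 'caccc' = ∅
  T[6,10] 'acccc' = ∅
  T[7,11] 'cccca' = ∅
  T[0,5] 'accccc' = ∅
  T[1,6] 'ccccca' = ∅
  T[2,7] 'ccccac' = ∅
  T[3,8] 'cccacc' = ∅
  T[4,9] 'ccaccc' = ∅
  T[5,10] 'cacccc' = ∅
  T[6,11] 'acccca' = ∅
  T[0,6] 'accccca' = ∅
  T[1,7] 'cccccac' = ∅
  T[2,8] 'ccccacc' = ∅
  T[3,9] 'cccaccc' = ∅
  T[4,10] 'ccacccc' = ∅
  T[5,11] 'cacccca' = ∅
  T[0,7] 'acccccac' = ∅
  T[1,8] 'cccccacc' = ∅
  T[2,9] 'ccccaccc' = ∅
  T[3,10] 'cccacccc' = ∅
  T[4,11] 'ccacccca' = ∅
  T[0,8] 'acccccacc' = ∅
  T[1,9] 'cccccaccc' = ∅
  T[2,10] 'ccccacccc' = ∅
  T[3,11] 'cccacccca' = ∅
  T[0,9] 'acccccaccc' = ∅
  T[1,10] 'cccccacccc' = ∅
  T[2,11] 'ccccacccca' = ∅
  T[0,10] 'acccccacccc' = ∅
  T[1,11] 'cccccacccca' = ∅
  T[0,11] 'acccccacccca' = ∅

S ∉ T[0,11] ⇒ NO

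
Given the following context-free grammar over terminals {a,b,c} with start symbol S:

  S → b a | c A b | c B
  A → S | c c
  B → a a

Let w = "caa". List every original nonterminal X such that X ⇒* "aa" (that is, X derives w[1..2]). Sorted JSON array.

Convert to CNF:
  S -> T0 T1 | T2 B | T2 X4
  A -> T0 T1 | T2 B | T2 T2 | T2 X3
  B -> T1 T1
  T0 -> b
  T1 -> a
  T2 -> c
  X3 -> A T0
  X4 -> A T0

CYK fill (cells [i..j] with 1 ≤ i ≤ j ≤ 2 only):
  [1..1]={T1}  "a"  orig:{}
  [2..2]={T1}  "a"  orig:{}
  [1..2]={B}  "aa"

Original NTs in T[1,2] deriving "aa": ["B"]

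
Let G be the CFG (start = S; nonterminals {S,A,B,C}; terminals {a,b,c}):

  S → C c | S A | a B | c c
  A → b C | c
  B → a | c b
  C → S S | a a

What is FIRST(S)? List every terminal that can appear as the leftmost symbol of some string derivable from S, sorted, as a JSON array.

FIRST sets, iterate to fixpoint:
iter 1:
  A via A→b C: +{b}
  A via A→c: +{c}
  B via B→a: +{a}
  B via B→c b: +{c}
  C via C→a a: +{a}
  S via S→C c: +{a}
  S via S→c c: +{c}
  FIRST(S)={a,c}  FIRST(A)={b,c}  FIRST(B)={a,c}  FIRST(C)={a}
iter 2:
  C via C→S S: +{c}
  FIRST(S)={a,c}  FIRST(A)={b,c}  FIRST(B)={a,c}  FIRST(C)={a,c}
iter 3: — fixpoint
  FIRST(S)={a,c}  FIRST(A)={b,c}  FIRST(B)={a,c}  FIRST(C)={a,c}

FIRST(S) = ["a", "c"]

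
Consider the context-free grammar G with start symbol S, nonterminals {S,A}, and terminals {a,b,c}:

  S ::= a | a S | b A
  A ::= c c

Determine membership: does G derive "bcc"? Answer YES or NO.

CNF form of G:
  S -> T1 S | T2 A | a
  A -> T0 T0
  T0 -> c
  T1 -> a
  T2 -> b

CYK fill:
  cell(0,0) b: {T2}  orig:{}
  cell(1,1) c: {T0}  orig:{}
  cell(2,2) c: {T0}  orig:{}
  cell(0,1) bc: ∅
  cell(1,2) cc: {A}
  cell(0,2) bcc: {S}

S ∈ T[0,2] ⇒ YES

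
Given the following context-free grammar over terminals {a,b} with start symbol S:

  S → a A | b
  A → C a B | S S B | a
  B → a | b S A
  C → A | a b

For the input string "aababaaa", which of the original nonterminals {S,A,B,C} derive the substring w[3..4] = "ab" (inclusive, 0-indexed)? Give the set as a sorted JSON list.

Convert to CNF:
  S -> T0 A | b
  A -> C X2 | S X3 | a
  B -> T1 X4 | a
  C -> C X5 | S X6 | T0 T1 | a
  T0 -> a
  T1 -> b
  X2 -> T0 B
  X3 -> S B
  X4 -> S A
  X5 -> T0 B
  X6 -> S B

Fill CYK table bottom-up (cells [i..j] with 3 ≤ i ≤ j ≤ 4 only):
  T[3,3] 'a' = {A,B,C,T0}  orig:{A,B,C}
  T[4,4] 'b' = {S,T1}  orig:{S}
  T[3,4] 'ab' = {C}

Original NTs in T[3,4] deriving "ab": ["C"]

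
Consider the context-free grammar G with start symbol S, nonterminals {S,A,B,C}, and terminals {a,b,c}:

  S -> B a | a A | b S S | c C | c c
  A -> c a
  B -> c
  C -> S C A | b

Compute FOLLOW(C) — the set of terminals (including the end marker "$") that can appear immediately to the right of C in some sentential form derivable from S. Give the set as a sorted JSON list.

Compute FIRST by fixpoint:
pass 1:
  A via A→c a: +{c}
  B via B→c: +{c}
  C via C→b: +{b}
  S via S→B a: +{c}
  S via S→a A: +{a}
  S via S→b S S: +{b}
  S: {a,b,c}  A: {c}  B: {c}  C: {b}
pass 2:
  C via C→S C A: +{a,c}
  S: {a,b,c}  A: {c}  B: {c}  C: {a,b,c}
pass 3: (no change)
  S: {a,b,c}  A: {c}  B: {c}  C: {a,b,c}

FOLLOW iteration:
FOLLOW(S) := {$}
pass 1:
  C→S C A: FOLLOW(S) ⊇ FIRST(C) = {a,b,c}; new: +{a,b,c}
  C→S C A: FOLLOW(C) ⊇ FIRST(A) = {c}; new: +{c}
  C→S C A: FOLLOW(A) ⊇ FOLLOW(C) ⊇ {c}; new: +{c}
  S→B a: FOLLOW(B) ⊇ FIRST(a) = {a}; new: +{a}
  S→a A: FOLLOW(A) ⊇ FOLLOW(S) ⊇ {$,a,b,c}; new: +{$,a,b}
  S→c C: FOLLOW(C) ⊇ FOLLOW(S) ⊇ {$,a,b,c}; new: +{$,a,b}
  FOLLOW[S]={$,a,b,c}  FOLLOW[A]={$,a,b,c}  FOLLOW[B]={a}  FOLLOW[C]={$,a,b,c}
pass 2: (no change)
  FOLLOW[S]={$,a,b,c}  FOLLOW[A]={$,a,b,c}  FOLLOW[B]={a}  FOLLOW[C]={$,a,b,c}

FOLLOW(C) = ["$", "a", "b", "c"]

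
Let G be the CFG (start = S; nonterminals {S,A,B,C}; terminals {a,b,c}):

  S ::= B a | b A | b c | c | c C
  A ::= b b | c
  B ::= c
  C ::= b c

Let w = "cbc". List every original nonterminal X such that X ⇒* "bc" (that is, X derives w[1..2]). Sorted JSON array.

CNF form of G:
  S -> B T2 | T0 A | T0 T1 | T1 C | c
  A -> T0 T0 | c
  B -> c
  C -> T0 T1
  T0 -> b
  T1 -> c
  T2 -> a

Fill CYK table bottom-up — only the sub-triangle for w[1..2]:
  [1..1]={T0}  "b"  orig:{}
  [2..2]={A,B,S,T1}  "c"  orig:{A,B,S}
  [1..2]={C,S}  "bc"

Original NTs in T[1,2] deriving "bc": ["C", "S"]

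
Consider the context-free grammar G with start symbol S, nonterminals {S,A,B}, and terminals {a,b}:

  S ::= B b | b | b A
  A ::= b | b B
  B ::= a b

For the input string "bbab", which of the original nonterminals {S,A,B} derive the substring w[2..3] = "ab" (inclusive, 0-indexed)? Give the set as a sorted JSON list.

Convert to CNF:
  S -> B T0 | T0 A | b
  A -> T0 B | b
  B -> T1 T0
  T0 -> b
  T1 -> a

CYK table (by increasing span), restricted to cells inside w[2..3]:
  T[2,2] 'a' = {T1}  orig:{}
  T[3,3] 'b' = {A,S,T0}  orig:{A,S}
  T[2,3] 'ab' = {B}

Original NTs in T[2,3] deriving "ab": ["B"]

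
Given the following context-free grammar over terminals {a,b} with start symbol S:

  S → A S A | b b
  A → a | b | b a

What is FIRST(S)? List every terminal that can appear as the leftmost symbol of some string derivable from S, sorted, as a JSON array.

Compute FIRST by fixpoint:
pass 1:
  A via A→a: +{a}
  A via A→b: +{b}
  S via S→A S A: +{a,b}
  FIRST(S)={a,b}  FIRST(A)={a,b}
pass 2: (stable)
  FIRST(S)={a,b}  FIRST(A)={a,b}

FIRST(S) = ["a", "b"]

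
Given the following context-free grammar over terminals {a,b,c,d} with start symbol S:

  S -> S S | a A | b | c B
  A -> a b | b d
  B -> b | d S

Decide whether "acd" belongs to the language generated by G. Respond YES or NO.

CNF form of G:
  S -> S S | T0 A | T3 B | b
  A -> T0 T1 | T1 T2
  B -> T2 S | b
  T0 -> a
  T1 -> b
  T2 -> d
  T3 -> c

Fill CYK table bottom-up:
  [0..0]={T0}  "a"  orig:{}
  [1..1]={T3}  "c"  orig:{}
  [2..2]={T2}  "d"  orig:{}
  [0..1]=∅  "ac"
  [1..2]=∅  "cd"
  [0..2]=∅  "acd"

S ∉ T[0,2] ⇒ NO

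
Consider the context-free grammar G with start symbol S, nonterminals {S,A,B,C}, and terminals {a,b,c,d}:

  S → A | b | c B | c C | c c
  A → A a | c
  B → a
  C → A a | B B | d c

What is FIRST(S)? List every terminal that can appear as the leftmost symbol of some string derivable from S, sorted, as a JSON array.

Compute FIRST by fixpoint:
iter 1:
  A via A→c: +{c}
  B via B→a: +{a}
  C via C→A a: +{c}
  C via C→B B: +{a}
  C via C→d c: +{d}
  S via S→A: +{c}
  S via S→b: +{b}
  FIRST[S]={b,c}  FIRST[A]={c}  FIRST[B]={a}  FIRST[C]={a,c,d}
iter 2: done
  FIRST[S]={b,c}  FIRST[A]={c}  FIRST[B]={a}  FIRST[C]={a,c,d}

FIRST(S) = ["b", "c"]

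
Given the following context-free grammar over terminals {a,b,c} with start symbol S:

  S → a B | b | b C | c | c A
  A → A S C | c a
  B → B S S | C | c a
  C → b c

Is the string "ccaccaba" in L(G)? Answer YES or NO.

CNF form of G:
  S -> T0 A | T1 B | T2 C | b | c
  A -> A X3 | T0 T1
  B -> B X4 | T0 T1 | T2 T0
  C -> T2 T0
  T0 -> c
  T1 -> a
  T2 -> b
  X3 -> S C
  X4 -> S S

Fill CYK table bottom-up:
  cell(0,0) c: {S,T0}  orig:{S}
  cell(1,1) c: {S,T0}  orig:{S}
  cell(2,2) a: {T1}  orig:{}
  cell(3,3) c: {S,T0}  orig:{S}
  cell(4,4) c: {S,T0}  orig:{S}
  cell(5,5) a: {T1}  orig:{}
  cell(6,6) b: {S,T2}  orig:{S}
  cell(7,7) a: {T1}  orig:{}
  cell(0,1) cc: {X4}  orig:{}
  cell(1,2) ca: {A,B}
  cell(2,3) ac: ∅
  cell(3,4) cc: {X4}  orig:{}
  cell(4,5) ca: {A,B}
  cell(5,6) ab: ∅
  cell(6,7) ba: ∅
  cell(0,2) cca: {S}
  cell(1,3) cac: ∅
  cell(2,4) acc: ∅
  cell(3,5) cca: {S}
  cell(4,6) cab: ∅
  cell(5,7) aba: ∅
  cell(0,3) ccac: {X4}  orig:{}
  cell(1,4) cacc: {B}
  cell(2,5) acca: ∅
  cell(3,6) ccab: {X4}  orig:{}
  cell(4,7) caba: ∅
  cell(0,4) ccacc: ∅
  cell(1,5) cacca: ∅
  cell(2,6) accab: ∅
  cell(3,7) ccaba: ∅
  cell(0,5) ccacca: {X4}  orig:{}
  cell(1,6) caccab: {B}
  cell(2,7) accaba: ∅
  cell(0,6) ccaccab: ∅
  cell(1,7) caccaba: ∅
  cell(0,7) ccaccaba: ∅

S ∉ T[0,7] ⇒ NO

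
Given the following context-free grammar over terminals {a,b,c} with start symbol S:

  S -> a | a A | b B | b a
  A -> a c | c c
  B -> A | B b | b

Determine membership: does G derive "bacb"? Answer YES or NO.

Convert to CNF:
  S -> T0 A | T2 B | T2 T0 | a
  A -> T0 T1 | T1 T1
  B -> B T2 | T0 T1 | T1 T1 | b
  T0 -> a
  T1 -> c
  T2 -> b

CYK table (by increasing span):
  T[0,0] 'b' = {B,T2}  orig:{B}
  T[1,1] 'a' = {S,T0}  orig:{S}
  T[2,2] 'c' = {T1}  orig:{}
  T[3,3] 'b' = {B,T2}  orig:{B}
  T[0,1] 'ba' = {S}
  T[1,2] 'ac' = {A,B}
  T[2,3] 'cb' = ∅
  T[0,2] 'bac' = {S}
  T[1,3] 'acb' = {B}
  T[0,3] 'bacb' = {S}

S ∈ T[0,3] ⇒ YES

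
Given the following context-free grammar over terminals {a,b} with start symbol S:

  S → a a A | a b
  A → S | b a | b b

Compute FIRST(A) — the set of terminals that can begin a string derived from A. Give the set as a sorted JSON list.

FIRST sets, iterate to fixpoint:
iter 1:
  A via A→b a: +{b}
  S via S→a a A: +{a}
  FIRST(S)={a}  FIRST(A)={b}
iter 2:
  A via A→S: +{a}
  FIRST(S)={a}  FIRST(A)={a,b}
iter 3: done
  FIRST(S)={a}  FIRST(A)={a,b}

FIRST(A) = ["a", "b"]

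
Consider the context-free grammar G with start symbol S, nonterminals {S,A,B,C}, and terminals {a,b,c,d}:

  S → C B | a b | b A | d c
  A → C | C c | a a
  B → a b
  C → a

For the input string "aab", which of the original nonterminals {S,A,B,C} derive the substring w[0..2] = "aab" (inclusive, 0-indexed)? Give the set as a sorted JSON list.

Convert to CNF:
  S -> C B | T1 T2 | T2 A | T3 T0
  A -> C T0 | T1 T1 | a
  B -> T1 T2
  C -> a
  T0 -> c
  T1 -> a
  T2 -> b
  T3 -> d

CYK table (by increasing span), restricted to cells inside w[0..2]:
  [0..0]={A,C,T1}  "a"  orig:{A,C}
  [1..1]={A,C,T1}  "a"  orig:{A,C}
  [2..2]={T2}  "b"  orig:{}
  [0..1]={A}  "aa"
  [1..2]={B,S}  "ab"
  [0..2]={S}  "aab"

Original NTs in T[0,2] deriving "aab": ["S"]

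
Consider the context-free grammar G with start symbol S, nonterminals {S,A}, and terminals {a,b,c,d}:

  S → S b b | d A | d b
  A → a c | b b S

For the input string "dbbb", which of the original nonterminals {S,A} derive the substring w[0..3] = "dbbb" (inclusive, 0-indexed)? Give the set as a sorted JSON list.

CNF form of G:
  S -> S X5 | T3 A | T3 T2
  A -> T0 T1 | T2 X4
  T0 -> a
  T1 -> c
  T2 -> b
  T3 -> d
  X4 -> T2 S
  X5 -> T2 T2

Fill CYK table bottom-up — only the sub-triangle for w[0..3]:
  cell(0,0) d: {T3}  orig:{}
  cell(1,1) b: {T2}  orig:{}
  cell(2,2) b: {T2}  orig:{}
  cell(3,3) b: {T2}  orig:{}
  cell(0,1) db: {S}
  cell(1,2) bb: {X5}  orig:{}
  cell(2,3) bb: {X5}  orig:{}
  cell(0,2) dbb: ∅
  cell(1,3) bbb: ∅
  cell(0,3) dbbb: {S}

Original NTs in T[0,3] deriving "dbbb": ["S"]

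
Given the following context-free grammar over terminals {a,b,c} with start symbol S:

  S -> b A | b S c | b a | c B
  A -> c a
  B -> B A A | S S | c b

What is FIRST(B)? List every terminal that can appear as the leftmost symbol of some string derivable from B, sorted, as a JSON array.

FIRST iteration:
round 1:
  A via A→c a: +{c}
  B via B→c b: +{c}
  S via S→b A: +{b}
  S via S→c B: +{c}
  FIRST[S]={b,c}  FIRST[A]={c}  FIRST[B]={c}
round 2:
  B via B→S S: +{b}
  FIRST[S]={b,c}  FIRST[A]={c}  FIRST[B]={b,c}
round 3: — fixpoint
  FIRST[S]={b,c}  FIRST[A]={c}  FIRST[B]={b,c}

FIRST(B) = ["b", "c"]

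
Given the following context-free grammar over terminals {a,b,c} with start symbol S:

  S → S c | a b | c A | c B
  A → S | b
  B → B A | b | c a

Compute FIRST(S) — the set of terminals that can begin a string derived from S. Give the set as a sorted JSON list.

FIRST sets, iterate to fixpoint:
iter 1:
  A via A→b: +{b}
  B via B→b: +{b}
  B via B→c a: +{c}
  S via S→a b: +{a}
  S via S→c A: +{c}
  FIRST[S]={a,c}  FIRST[A]={b}  FIRST[B]={b,c}
iter 2:
  A via A→S: +{a,c}
  FIRST[S]={a,c}  FIRST[A]={a,b,c}  FIRST[B]={b,c}
iter 3: (stable)
  FIRST[S]={a,c}  FIRST[A]={a,b,c}  FIRST[B]={b,c}

FIRST(S) = ["a", "c"]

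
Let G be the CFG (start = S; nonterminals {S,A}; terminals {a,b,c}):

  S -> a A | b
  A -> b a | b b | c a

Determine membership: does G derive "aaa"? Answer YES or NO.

Convert to CNF:
  S -> T1 A | b
  A -> T0 T0 | T0 T1 | T2 T1
  T0 -> b
  T1 -> a
  T2 -> c

Fill CYK table bottom-up:
  T[0,0] 'a' = {T1}  orig:{}
  T[1,1] 'a' = {T1}  orig:{}
  T[2,2] 'a' = {T1}  orig:{}
  T[0,1] 'aa' = ∅
  T[1,2] 'aa' = ∅
  T[0,2] 'aaa' = ∅

S ∉ T[0,2] ⇒ NO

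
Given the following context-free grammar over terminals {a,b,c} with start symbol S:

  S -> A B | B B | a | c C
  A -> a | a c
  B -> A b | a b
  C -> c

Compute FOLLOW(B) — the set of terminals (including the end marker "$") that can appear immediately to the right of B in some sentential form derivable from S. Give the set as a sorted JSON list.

Compute FIRST by fixpoint:
round 1:
  A via A→a: +{a}
  B via B→A b: +{a}
  C via C→c: +{c}
  S via S→A B: +{a}
  S via S→c C: +{c}
  FIRST(S)={a,c}  FIRST(A)={a}  FIRST(B)={a}  FIRST(C)={c}
round 2: (stable)
  FIRST(S)={a,c}  FIRST(A)={a}  FIRST(B)={a}  FIRST(C)={c}

Compute FOLLOW by fixpoint:
initialize: $ ∈ FOLLOW(S)
[1]
  B→A b: FOLLOW(A) ⊇ FIRST(b) = {b}; new: +{b}
  S→A B: FOLLOW(A) ⊇ FIRST(B) = {a}; new: +{a}
  S→A B: FOLLOW(B) ⊇ FOLLOW(S) ⊇ {$}; new: +{$}
  S→B B: FOLLOW(B) ⊇ FIRST(B) = {a}; new: +{a}
  S→c C: FOLLOW(C) ⊇ FOLLOW(S) ⊇ {$}; new: +{$}
  S: {$}  A: {a,b}  B: {$,a}  C: {$}
[2] done
  S: {$}  A: {a,b}  B: {$,a}  C: {$}

FOLLOW(B) = ["$", "a"]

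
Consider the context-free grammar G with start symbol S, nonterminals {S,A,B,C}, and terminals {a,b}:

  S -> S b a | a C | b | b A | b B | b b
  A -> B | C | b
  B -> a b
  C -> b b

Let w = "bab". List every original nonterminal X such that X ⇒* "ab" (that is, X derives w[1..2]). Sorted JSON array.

CNF form of G:
  S -> S X2 | T0 C | T1 A | T1 B | T1 T1 | b
  A -> T0 T1 | T1 T1 | b
  B -> T0 T1
  C -> T1 T1
  T0 -> a
  T1 -> b
  X2 -> T1 T0

CYK fill (cells [i..j] with 1 ≤ i ≤ j ≤ 2 only):
  T[1,1] 'a' = {T0}  orig:{}
  T[2,2] 'b' = {A,S,T1}  orig:{A,S}
  T[1,2] 'ab' = {A,B}

Original NTs in T[1,2] deriving "ab": ["A", "B"]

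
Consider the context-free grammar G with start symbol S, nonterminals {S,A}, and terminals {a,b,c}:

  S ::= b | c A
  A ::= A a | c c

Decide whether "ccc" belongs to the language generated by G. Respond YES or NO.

CNF form of G:
  S -> T1 A | b
  A -> A T0 | T1 T1
  T0 -> a
  T1 -> c

CYK table (by increasing span):
  [0..0]={T1}  "c"  orig:{}
  [1..1]={T1}  "c"  orig:{}
  [2..2]={T1}  "c"  orig:{}
  [0..1]={A}  "cc"
  [1..2]={A}  "cc"
  [0..2]={S}  "ccc"

S ∈ T[0,2] ⇒ YES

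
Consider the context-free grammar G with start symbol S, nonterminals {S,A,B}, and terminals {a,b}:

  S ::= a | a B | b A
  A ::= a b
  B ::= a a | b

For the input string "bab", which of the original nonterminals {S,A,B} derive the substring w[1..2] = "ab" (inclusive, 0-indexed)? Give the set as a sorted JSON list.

Convert to CNF:
  S -> T0 B | T1 A | a
  A -> T0 T1
  B -> T0 T0 | b
  T0 -> a
  T1 -> b

CYK fill — only the sub-triangle for w[1..2]:
  cell(1,1) a: {S,T0}  orig:{S}
  cell(2,2) b: {B,T1}  orig:{B}
  cell(1,2) ab: {A,S}

Original NTs in T[1,2] deriving "ab": ["A", "S"]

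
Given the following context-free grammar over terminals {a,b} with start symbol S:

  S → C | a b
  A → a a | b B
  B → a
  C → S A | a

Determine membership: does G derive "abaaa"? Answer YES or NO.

CNF form of G:
  S -> S A | T0 T1 | a
  A -> T0 T0 | T1 B
  B -> a
  C -> S A | a
  T0 -> a
  T1 -> b

Fill CYK table bottom-up:
  cell(0,0) a: {B,C,S,T0}  orig:{B,C,S}
  cell(1,1) b: {T1}  orig:{}
  cell(2,2) a: {B,C,S,T0}  orig:{B,C,S}
  cell(3,3) a: {B,C,S,T0}  orig:{B,C,S}
  cell(4,4) a: {B,C,S,T0}  orig:{B,C,S}
  cell(0,1) ab: {S}
  cell(1,2) ba: {A}
  cell(2,3) aa: {A}
  cell(3,4) aa: {A}
  cell(0,2) aba: {C,S}
  cell(1,3) baa: ∅
  cell(2,4) aaa: {C,S}
  cell(0,3) abaa: {C,S}
  cell(1,4) baaa: ∅
  cell(0,4) abaaa: {C,S}

S ∈ T[0,4] ⇒ YES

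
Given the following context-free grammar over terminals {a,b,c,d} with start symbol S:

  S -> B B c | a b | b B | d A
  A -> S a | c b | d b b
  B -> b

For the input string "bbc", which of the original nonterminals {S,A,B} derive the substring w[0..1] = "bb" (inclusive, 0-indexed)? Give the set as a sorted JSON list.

Convert to CNF:
  S -> B X5 | T0 T2 | T2 B | T3 A
  A -> S T0 | T1 T2 | T3 X4
  B -> b
  T0 -> a
  T1 -> c
  T2 -> b
  T3 -> d
  X4 -> T2 T2
  X5 -> B T1

CYK table (by increasing span), restricted to cells inside w[0..1]:
  cell(0,0) b: {B,T2}  orig:{B}
  cell(1,1) b: {B,T2}  orig:{B}
  cell(0,1) bb: {S,X4}  orig:{S}

Original NTs in T[0,1] deriving "bb": ["S"]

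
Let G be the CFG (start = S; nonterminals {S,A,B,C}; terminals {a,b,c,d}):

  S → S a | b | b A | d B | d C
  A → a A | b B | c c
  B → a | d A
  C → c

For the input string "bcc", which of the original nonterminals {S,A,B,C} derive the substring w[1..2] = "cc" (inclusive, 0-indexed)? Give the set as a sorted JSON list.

CNF form of G:
  S -> S T0 | T1 A | T3 B | T3 C | b
  A -> T0 A | T1 B | T2 T2
  B -> T3 A | a
  C -> c
  T0 -> a
  T1 -> b
  T2 -> c
  T3 -> d

Fill CYK table bottom-up — only the sub-triangle for w[1..2]:
  cell(1,1) c: {C,T2}  orig:{C}
  cell(2,2) c: {C,T2}  orig:{C}
  cell(1,2) cc: {A}

Original NTs in T[1,2] deriving "cc": ["A"]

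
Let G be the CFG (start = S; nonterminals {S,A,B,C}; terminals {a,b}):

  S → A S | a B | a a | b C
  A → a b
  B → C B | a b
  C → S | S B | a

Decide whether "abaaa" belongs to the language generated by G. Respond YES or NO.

Convert to CNF:
  S -> A S | T0 B | T0 T0 | T1 C
  A -> T0 T1
  B -> C B | T0 T1
  C -> A S | S B | T0 B | T0 T0 | T1 C | a
  T0 -> a
  T1 -> b

CYK fill:
  [0..0]={C,T0}  "a"  orig:{C}
  [1..1]={T1}  "b"  orig:{}
  [2..2]={C,T0}  "a"  orig:{C}
  [3..3]={C,T0}  "a"  orig:{C}
  [4..4]={C,T0}  "a"  orig:{C}
  [0..1]={A,B}  "ab"
  [1..2]={C,S}  "ba"
  [2..3]={C,S}  "aa"
  [3..4]={C,S}  "aa"
  [0..2]=∅  "aba"
  [1..3]={C,S}  "baa"
  [2..4]=∅  "aaa"
  [0..3]={C,S}  "abaa"
  [1..4]=∅  "baaa"
  [0..4]=∅  "abaaa"

S ∉ T[0,4] ⇒ NO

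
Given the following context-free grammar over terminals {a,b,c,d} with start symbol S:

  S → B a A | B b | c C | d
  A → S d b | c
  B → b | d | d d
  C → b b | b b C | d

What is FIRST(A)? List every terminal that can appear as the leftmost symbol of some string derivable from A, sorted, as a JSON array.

Compute FIRST by fixpoint:
pass 1:
  A via A→c: +{c}
  B via B→b: +{b}
  B via B→d: +{d}
  C via C→b b: +{b}
  C via C→d: +{d}
  S via S→B a A: +{b,d}
  S via S→c C: +{c}
  FIRST(S)={b,c,d}  FIRST(A)={c}  FIRST(B)={b,d}  FIRST(C)={b,d}
pass 2:
  A via A→S d b: +{b,d}
  FIRST(S)={b,c,d}  FIRST(A)={b,c,d}  FIRST(B)={b,d}  FIRST(C)={b,d}
pass 3: done
  FIRST(S)={b,c,d}  FIRST(A)={b,c,d}  FIRST(B)={b,d}  FIRST(C)={b,d}

FIRST(A) = ["b", "c", "d"]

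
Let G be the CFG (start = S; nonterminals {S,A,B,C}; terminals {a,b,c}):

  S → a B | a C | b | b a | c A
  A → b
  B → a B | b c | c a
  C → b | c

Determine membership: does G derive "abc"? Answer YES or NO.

Convert to CNF:
  S -> T0 B | T0 C | T1 T0 | T2 A | b
  A -> b
  B -> T0 B | T1 T2 | T2 T0
  C -> b | c
  T0 -> a
  T1 -> b
  T2 -> c

CYK table (by increasing span):
  T[0,0] 'a' = {T0}  orig:{}
  T[1,1] 'b' = {A,C,S,T1}  orig:{A,C,S}
  T[2,2] 'c' = {C,T2}  orig:{C}
  T[0,1] 'ab' = {S}
  T[1,2] 'bc' = {B}
  T[0,2] 'abc' = {B,S}

S ∈ T[0,2] ⇒ YES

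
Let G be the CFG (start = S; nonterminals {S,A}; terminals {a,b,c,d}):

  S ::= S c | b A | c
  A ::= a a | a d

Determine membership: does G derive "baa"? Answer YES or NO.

Convert to CNF:
  S -> S T2 | T3 A | c
  A -> T0 T0 | T0 T1
  T0 -> a
  T1 -> d
  T2 -> c
  T3 -> b

CYK fill:
  cell(0,0) b: {T3}  orig:{}
  cell(1,1) a: {T0}  orig:{}
  cell(2,2) a: {T0}  orig:{}
  cell(0,1) ba: ∅
  cell(1,2) aa: {A}
  cell(0,2) baa: {S}

S ∈ T[0,2] ⇒ YES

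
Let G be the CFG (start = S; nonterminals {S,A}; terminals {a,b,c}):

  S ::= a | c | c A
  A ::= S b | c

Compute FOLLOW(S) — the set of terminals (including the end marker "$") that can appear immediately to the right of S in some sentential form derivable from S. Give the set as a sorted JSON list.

FIRST iteration:
round 1:
  A via A→c: +{c}
  S via S→a: +{a}
  S via S→c: +{c}
  FIRST(S)={a,c}  FIRST(A)={c}
round 2:
  A via A→S b: +{a}
  FIRST(S)={a,c}  FIRST(A)={a,c}
round 3: done
  FIRST(S)={a,c}  FIRST(A)={a,c}

FOLLOW sets:
seed FOLLOW(S) with $
iter 1:
  A→S b: FOLLOW(S) ⊇ FIRST(b) = {b}; new: +{b}
  S→c A: FOLLOW(A) ⊇ FOLLOW(S) ⊇ {$,b}; new: +{$,b}
  FOLLOW(S)={$,b}  FOLLOW(A)={$,b}
iter 2: (stable)
  FOLLOW(S)={$,b}  FOLLOW(A)={$,b}

FOLLOW(S) = ["$", "b"]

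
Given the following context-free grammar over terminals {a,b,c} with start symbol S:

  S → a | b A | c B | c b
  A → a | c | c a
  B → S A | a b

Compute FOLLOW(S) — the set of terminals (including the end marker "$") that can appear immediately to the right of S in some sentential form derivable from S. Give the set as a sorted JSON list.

FIRST iteration:
[1]
  A via A→a: +{a}
  A via A→c: +{c}
  B via B→a b: +{a}
  S via S→a: +{a}
  S via S→b A: +{b}
  S via S→c B: +{c}
  FIRST[S]={a,b,c}  FIRST[A]={a,c}  FIRST[B]={a}
[2]
  B via B→S A: +{b,c}
  FIRST[S]={a,b,c}  FIRST[A]={a,c}  FIRST[B]={a,b,c}
[3] — fixpoint
  FIRST[S]={a,b,c}  FIRST[A]={a,c}  FIRST[B]={a,b,c}

FOLLOW sets:
FOLLOW(S) := {$}
iter 1:
  B→S A: FOLLOW(S) ⊇ FIRST(A) = {a,c}; new: +{a,c}
  S→b A: FOLLOW(A) ⊇ FOLLOW(S) ⊇ {$,a,c}; new: +{$,a,c}
  S→c B: FOLLOW(B) ⊇ FOLLOW(S) ⊇ {$,a,c}; new: +{$,a,c}
  S: {$,a,c}  A: {$,a,c}  B: {$,a,c}
iter 2: — fixpoint
  S: {$,a,c}  A: {$,a,c}  B: {$,a,c}

FOLLOW(S) = ["$", "a", "c"]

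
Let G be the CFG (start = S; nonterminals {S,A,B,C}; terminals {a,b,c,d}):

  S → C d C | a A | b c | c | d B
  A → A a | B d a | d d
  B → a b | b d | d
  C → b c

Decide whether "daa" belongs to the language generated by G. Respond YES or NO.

Convert to CNF:
  S -> C X5 | T0 A | T1 B | T2 T3 | c
  A -> A T0 | B X4 | T1 T1
  B -> T0 T2 | T2 T1 | d
  C -> T2 T3
  T0 -> a
  T1 -> d
  T2 -> b
  T3 -> c
  X4 -> T1 T0
  X5 -> T1 C

CYK fill:
  [0..0]={B,T1}  "d"  orig:{B}
  [1..1]={T0}  "a"  orig:{}
  [2..2]={T0}  "a"  orig:{}
  [0..1]={X4}  "da"  orig:{}
  [1..2]=∅  "aa"
  [0..2]=∅  "daa"

S ∉ T[0,2] ⇒ NO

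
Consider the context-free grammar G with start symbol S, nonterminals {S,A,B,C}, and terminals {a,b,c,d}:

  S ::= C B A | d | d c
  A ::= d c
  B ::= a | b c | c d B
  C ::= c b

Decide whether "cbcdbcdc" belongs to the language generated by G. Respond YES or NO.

CNF form of G:
  S -> C X4 | T0 T1 | d
  A -> T0 T1
  B -> T1 X3 | T2 T1 | a
  C -> T1 T2
  T0 -> d
  T1 -> c
  T2 -> b
  X3 -> T0 B
  X4 -> B A

Fill CYK table bottom-up:
  [0..0]={T1}  "c"  orig:{}
  [1..1]={T2}  "b"  orig:{}
  [2..2]={T1}  "c"  orig:{}
  [3..3]={S,T0}  "d"  orig:{S}
  [4..4]={T2}  "b"  orig:{}
  [5..5]={T1}  "c"  orig:{}
  [6..6]={S,T0}  "d"  orig:{S}
  [7..7]={T1}  "c"  orig:{}
  [0..1]={C}  "cb"
  [1..2]={B}  "bc"
  [2..3]=∅  "cd"
  [3..4]=∅  "db"
  [4..5]={B}  "bc"
  [5..6]=∅  "cd"
  [6..7]={A,S}  "dc"
  [0..2]=∅  "cbc"
  [1..3]=∅  "bcd"
  [2..4]=∅  "cdb"
  [3..5]={X3}  "dbc"  orig:{}
  [4..6]=∅  "bcd"
  [5..7]=∅  "cdc"
  [0..3]=∅  "cbcd"
  [1..4]=∅  "bcdb"
  [2..5]={B}  "cdbc"
  [3..6]=∅  "dbcd"
  [4..7]={X4}  "bcdc"  orig:{}
  [0..4]=∅  "cbcdb"
  [1..5]=∅  "bcdbc"
  [2..6]=∅  "cdbcd"
  [3..7]=∅  "dbcdc"
  [0..5]=∅  "cbcdbc"
  [1..6]=∅  "bcdbcd"
  [2..7]={X4}  "cdbcdc"  orig:{}
  [0..6]=∅  "cbcdbcd"
  [1..7]=∅  "bcdbcdc"
  [0..7]={S}  "cbcdbcdc"

S ∈ T[0,7] ⇒ YES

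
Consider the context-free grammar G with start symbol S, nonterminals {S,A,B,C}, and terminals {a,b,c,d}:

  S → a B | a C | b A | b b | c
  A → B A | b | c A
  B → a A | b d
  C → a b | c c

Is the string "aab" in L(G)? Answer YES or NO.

Convert to CNF:
  S -> T1 B | T1 C | T2 A | T2 T2 | c
  A -> B A | T0 A | b
  B -> T1 A | T2 T3
  C -> T0 T0 | T1 T2
  T0 -> c
  T1 -> a
  T2 -> b
  T3 -> d

CYK table (by increasing span):
  T[0,0] 'a' = {T1}  orig:{}
  T[1,1] 'a' = {T1}  orig:{}
  T[2,2] 'b' = {A,T2}  orig:{A}
  T[0,1] 'aa' = ∅
  T[1,2] 'ab' = {B,C}
  T[0,2] 'aab' = {S}

S ∈ T[0,2] ⇒ YES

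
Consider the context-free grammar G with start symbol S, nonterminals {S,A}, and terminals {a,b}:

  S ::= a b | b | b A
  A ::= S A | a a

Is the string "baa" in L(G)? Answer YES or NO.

CNF form of G:
  S -> T0 T1 | T1 A | b
  A -> S A | T0 T0
  T0 -> a
  T1 -> b

Fill CYK table bottom-up:
  cell(0,0) b: {S,T1}  orig:{S}
  cell(1,1) a: {T0}  orig:{}
  cell(2,2) a: {T0}  orig:{}
  cell(0,1) ba: ∅
  cell(1,2) aa: {A}
  cell(0,2) baa: {A,S}

S ∈ T[0,2] ⇒ YES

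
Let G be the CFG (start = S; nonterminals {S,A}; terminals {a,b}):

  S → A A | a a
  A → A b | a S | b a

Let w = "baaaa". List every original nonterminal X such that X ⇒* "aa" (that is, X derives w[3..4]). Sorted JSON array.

CNF form of G:
  S -> A A | T1 T1
  A -> A T0 | T0 T1 | T1 S
  T0 -> b
  T1 -> a

CYK fill, restricted to cells inside w[3..4]:
  T[3,3] 'a' = {T1}  orig:{}
  T[4,4] 'a' = {T1}  orig:{}
  T[3,4] 'aa' = {S}

Original NTs in T[3,4] deriving "aa": ["S"]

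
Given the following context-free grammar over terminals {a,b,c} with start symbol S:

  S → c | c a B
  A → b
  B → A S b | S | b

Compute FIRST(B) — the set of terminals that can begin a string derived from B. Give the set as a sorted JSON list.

FIRST sets, iterate to fixpoint:
round 1:
  A via A→b: +{b}
  B via B→A S b: +{b}
  S via S→c: +{c}
  FIRST[S]={c}  FIRST[A]={b}  FIRST[B]={b}
round 2:
  B via B→S: +{c}
  FIRST[S]={c}  FIRST[A]={b}  FIRST[B]={b,c}
round 3: (stable)
  FIRST[S]={c}  FIRST[A]={b}  FIRST[B]={b,c}

FIRST(B) = ["b", "c"]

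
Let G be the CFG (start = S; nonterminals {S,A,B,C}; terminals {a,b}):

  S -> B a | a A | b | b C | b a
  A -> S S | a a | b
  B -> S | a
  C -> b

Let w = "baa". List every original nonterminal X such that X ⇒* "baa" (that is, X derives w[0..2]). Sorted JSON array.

CNF form of G:
  S -> B T0 | T0 A | T1 C | T1 T0 | b
  A -> S S | T0 T0 | b
  B -> B T0 | T0 A | T1 C | T1 T0 | a | b
  C -> b
  T0 -> a
  T1 -> b

CYK fill, restricted to cells inside w[0..2]:
  T[0,0] 'b' = {A,B,C,S,T1}  orig:{A,B,C,S}
  T[1,1] 'a' = {B,T0}  orig:{B}
  T[2,2] 'a' = {B,T0}  orig:{B}
  T[0,1] 'ba' = {B,S}
  T[1,2] 'aa' = {A,B,S}
  T[0,2] 'baa' = {A,B,S}

Original NTs in T[0,2] deriving "baa": ["A", "B", "S"]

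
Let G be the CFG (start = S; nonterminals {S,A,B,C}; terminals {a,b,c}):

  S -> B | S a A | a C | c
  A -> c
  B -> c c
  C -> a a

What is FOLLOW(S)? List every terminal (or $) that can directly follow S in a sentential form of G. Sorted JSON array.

FIRST sets, iterate to fixpoint:
iter 1:
  A via A→c: +{c}
  B via B→c c: +{c}
  C via C→a a: +{a}
  S via S→B: +{c}
  S via S→a C: +{a}
  FIRST(S)={a,c}  FIRST(A)={c}  FIRST(B)={c}  FIRST(C)={a}
iter 2: (stable)
  FIRST(S)={a,c}  FIRST(A)={c}  FIRST(B)={c}  FIRST(C)={a}

FOLLOW sets:
FOLLOW(S) := {$}
[1]
  S→B: FOLLOW(B) ⊇ FOLLOW(S) ⊇ {$}; new: +{$}
  S→S a A: FOLLOW(S) ⊇ FIRST(a) = {a}; new: +{a}
  S→S a A: FOLLOW(A) ⊇ FOLLOW(S) ⊇ {$,a}; new: +{$,a}
  S→a C: FOLLOW(C) ⊇ FOLLOW(S) ⊇ {$,a}; new: +{$,a}
  FOLLOW[S]={$,a}  FOLLOW[A]={$,a}  FOLLOW[B]={$}  FOLLOW[C]={$,a}
[2]
  S→B: FOLLOW(B) ⊇ FOLLOW(S) ⊇ {$,a}; new: +{a}
  FOLLOW[S]={$,a}  FOLLOW[A]={$,a}  FOLLOW[B]={$,a}  FOLLOW[C]={$,a}
[3] (stable)
  FOLLOW[S]={$,a}  FOLLOW[A]={$,a}  FOLLOW[B]={$,a}  FOLLOW[C]={$,a}

FOLLOW(S) = ["$", "a"]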